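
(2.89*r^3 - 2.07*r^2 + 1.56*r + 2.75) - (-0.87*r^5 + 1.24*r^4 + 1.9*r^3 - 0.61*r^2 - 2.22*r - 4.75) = 0.87*r^5 - 1.24*r^4 + 0.99*r^3 - 1.46*r^2 + 3.78*r + 7.5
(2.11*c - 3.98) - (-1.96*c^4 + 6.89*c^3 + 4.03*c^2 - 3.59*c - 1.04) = 1.96*c^4 - 6.89*c^3 - 4.03*c^2 + 5.7*c - 2.94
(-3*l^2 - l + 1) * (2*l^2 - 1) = -6*l^4 - 2*l^3 + 5*l^2 + l - 1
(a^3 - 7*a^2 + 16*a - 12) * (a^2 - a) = a^5 - 8*a^4 + 23*a^3 - 28*a^2 + 12*a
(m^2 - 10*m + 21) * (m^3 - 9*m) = m^5 - 10*m^4 + 12*m^3 + 90*m^2 - 189*m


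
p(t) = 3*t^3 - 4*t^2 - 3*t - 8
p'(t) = 9*t^2 - 8*t - 3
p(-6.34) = -914.28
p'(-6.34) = 409.48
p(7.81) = 1153.72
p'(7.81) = 483.48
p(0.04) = -8.13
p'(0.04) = -3.31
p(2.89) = 22.33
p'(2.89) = 49.05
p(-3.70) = -203.62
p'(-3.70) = 149.81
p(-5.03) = -475.90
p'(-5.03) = 264.95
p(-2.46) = -69.49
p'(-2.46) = 71.14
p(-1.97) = -40.55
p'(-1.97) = 47.69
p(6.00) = 478.00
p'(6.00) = 273.00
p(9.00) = 1828.00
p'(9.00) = 654.00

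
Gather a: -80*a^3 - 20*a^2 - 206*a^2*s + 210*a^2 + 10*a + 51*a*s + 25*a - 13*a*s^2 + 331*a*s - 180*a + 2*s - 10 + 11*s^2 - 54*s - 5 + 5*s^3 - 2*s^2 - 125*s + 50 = -80*a^3 + a^2*(190 - 206*s) + a*(-13*s^2 + 382*s - 145) + 5*s^3 + 9*s^2 - 177*s + 35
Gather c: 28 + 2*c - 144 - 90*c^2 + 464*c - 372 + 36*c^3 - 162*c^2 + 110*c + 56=36*c^3 - 252*c^2 + 576*c - 432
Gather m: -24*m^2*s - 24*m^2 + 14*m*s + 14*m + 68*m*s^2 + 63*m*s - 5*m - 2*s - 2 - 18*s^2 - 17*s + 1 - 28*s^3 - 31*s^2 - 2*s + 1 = m^2*(-24*s - 24) + m*(68*s^2 + 77*s + 9) - 28*s^3 - 49*s^2 - 21*s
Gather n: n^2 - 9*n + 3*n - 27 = n^2 - 6*n - 27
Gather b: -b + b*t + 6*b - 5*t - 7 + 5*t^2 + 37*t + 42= b*(t + 5) + 5*t^2 + 32*t + 35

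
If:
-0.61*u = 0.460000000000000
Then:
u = -0.75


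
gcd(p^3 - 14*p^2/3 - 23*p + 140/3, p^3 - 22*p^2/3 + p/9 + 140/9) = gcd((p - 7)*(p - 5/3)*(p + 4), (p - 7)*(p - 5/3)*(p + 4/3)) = p^2 - 26*p/3 + 35/3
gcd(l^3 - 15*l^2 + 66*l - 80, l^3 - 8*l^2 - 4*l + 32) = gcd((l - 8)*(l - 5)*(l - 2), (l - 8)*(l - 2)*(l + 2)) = l^2 - 10*l + 16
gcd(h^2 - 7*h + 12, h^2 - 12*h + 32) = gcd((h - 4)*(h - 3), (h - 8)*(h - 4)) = h - 4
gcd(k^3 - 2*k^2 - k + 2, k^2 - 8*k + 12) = k - 2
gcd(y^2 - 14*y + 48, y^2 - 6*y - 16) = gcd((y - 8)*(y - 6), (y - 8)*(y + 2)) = y - 8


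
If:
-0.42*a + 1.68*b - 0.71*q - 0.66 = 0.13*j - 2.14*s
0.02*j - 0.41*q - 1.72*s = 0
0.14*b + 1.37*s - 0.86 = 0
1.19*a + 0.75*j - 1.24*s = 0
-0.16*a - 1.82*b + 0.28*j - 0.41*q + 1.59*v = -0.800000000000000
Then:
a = 1.87967060307006*v + 7.38963859024178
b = 0.251913190071482*v - 1.02037985299561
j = -3.02497237370465*v - 10.5146373247602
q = -0.0395647977039249*v - 3.5837787632184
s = 0.73200962001415 - 0.0257429537299325*v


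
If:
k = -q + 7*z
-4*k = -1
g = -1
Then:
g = -1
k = 1/4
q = 7*z - 1/4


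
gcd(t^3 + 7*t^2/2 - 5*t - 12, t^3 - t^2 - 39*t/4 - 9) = t + 3/2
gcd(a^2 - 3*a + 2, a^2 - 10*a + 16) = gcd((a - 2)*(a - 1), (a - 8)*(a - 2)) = a - 2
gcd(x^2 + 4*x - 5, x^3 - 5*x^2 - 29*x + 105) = x + 5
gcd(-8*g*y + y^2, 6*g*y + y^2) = y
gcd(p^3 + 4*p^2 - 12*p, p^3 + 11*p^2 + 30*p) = p^2 + 6*p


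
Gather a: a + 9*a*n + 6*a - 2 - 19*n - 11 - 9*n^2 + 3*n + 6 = a*(9*n + 7) - 9*n^2 - 16*n - 7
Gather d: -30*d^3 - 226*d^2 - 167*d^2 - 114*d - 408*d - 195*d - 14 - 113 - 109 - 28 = -30*d^3 - 393*d^2 - 717*d - 264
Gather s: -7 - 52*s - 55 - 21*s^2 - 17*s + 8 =-21*s^2 - 69*s - 54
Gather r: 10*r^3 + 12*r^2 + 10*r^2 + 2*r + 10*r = 10*r^3 + 22*r^2 + 12*r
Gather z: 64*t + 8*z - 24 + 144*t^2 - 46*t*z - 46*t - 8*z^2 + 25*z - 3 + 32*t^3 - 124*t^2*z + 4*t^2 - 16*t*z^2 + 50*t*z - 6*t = 32*t^3 + 148*t^2 + 12*t + z^2*(-16*t - 8) + z*(-124*t^2 + 4*t + 33) - 27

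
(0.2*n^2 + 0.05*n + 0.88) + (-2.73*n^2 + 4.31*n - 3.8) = -2.53*n^2 + 4.36*n - 2.92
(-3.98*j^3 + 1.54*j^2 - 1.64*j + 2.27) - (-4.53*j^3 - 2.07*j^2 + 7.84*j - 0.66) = 0.55*j^3 + 3.61*j^2 - 9.48*j + 2.93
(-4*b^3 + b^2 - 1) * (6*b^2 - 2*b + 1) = -24*b^5 + 14*b^4 - 6*b^3 - 5*b^2 + 2*b - 1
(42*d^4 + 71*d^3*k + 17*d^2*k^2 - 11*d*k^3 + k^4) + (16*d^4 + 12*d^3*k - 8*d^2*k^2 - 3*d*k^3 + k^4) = 58*d^4 + 83*d^3*k + 9*d^2*k^2 - 14*d*k^3 + 2*k^4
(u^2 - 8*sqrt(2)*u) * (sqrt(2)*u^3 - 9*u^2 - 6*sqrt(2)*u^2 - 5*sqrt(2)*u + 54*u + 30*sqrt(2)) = sqrt(2)*u^5 - 25*u^4 - 6*sqrt(2)*u^4 + 67*sqrt(2)*u^3 + 150*u^3 - 402*sqrt(2)*u^2 + 80*u^2 - 480*u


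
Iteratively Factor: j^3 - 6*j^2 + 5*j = (j)*(j^2 - 6*j + 5) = j*(j - 1)*(j - 5)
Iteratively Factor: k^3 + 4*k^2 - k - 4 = (k + 4)*(k^2 - 1) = (k - 1)*(k + 4)*(k + 1)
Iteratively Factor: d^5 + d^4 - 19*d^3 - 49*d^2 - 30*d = (d + 3)*(d^4 - 2*d^3 - 13*d^2 - 10*d) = (d + 1)*(d + 3)*(d^3 - 3*d^2 - 10*d) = d*(d + 1)*(d + 3)*(d^2 - 3*d - 10) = d*(d - 5)*(d + 1)*(d + 3)*(d + 2)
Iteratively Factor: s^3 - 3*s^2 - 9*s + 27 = (s - 3)*(s^2 - 9) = (s - 3)*(s + 3)*(s - 3)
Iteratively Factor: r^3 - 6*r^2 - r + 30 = (r - 3)*(r^2 - 3*r - 10) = (r - 3)*(r + 2)*(r - 5)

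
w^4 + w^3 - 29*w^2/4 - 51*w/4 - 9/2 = (w - 3)*(w + 1/2)*(w + 3/2)*(w + 2)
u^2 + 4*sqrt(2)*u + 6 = (u + sqrt(2))*(u + 3*sqrt(2))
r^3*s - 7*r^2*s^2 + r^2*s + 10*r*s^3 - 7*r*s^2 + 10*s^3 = (r - 5*s)*(r - 2*s)*(r*s + s)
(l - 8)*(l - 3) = l^2 - 11*l + 24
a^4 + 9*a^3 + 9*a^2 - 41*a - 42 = (a - 2)*(a + 1)*(a + 3)*(a + 7)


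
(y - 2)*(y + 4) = y^2 + 2*y - 8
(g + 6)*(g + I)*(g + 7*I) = g^3 + 6*g^2 + 8*I*g^2 - 7*g + 48*I*g - 42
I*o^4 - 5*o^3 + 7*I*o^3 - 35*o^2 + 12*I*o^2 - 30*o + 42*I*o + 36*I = (o + 6)*(o - I)*(o + 6*I)*(I*o + I)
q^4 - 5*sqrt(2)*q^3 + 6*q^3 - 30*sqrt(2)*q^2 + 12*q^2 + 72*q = q*(q + 6)*(q - 3*sqrt(2))*(q - 2*sqrt(2))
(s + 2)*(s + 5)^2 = s^3 + 12*s^2 + 45*s + 50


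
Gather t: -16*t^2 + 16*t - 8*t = -16*t^2 + 8*t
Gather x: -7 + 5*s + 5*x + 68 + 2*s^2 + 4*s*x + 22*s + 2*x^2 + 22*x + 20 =2*s^2 + 27*s + 2*x^2 + x*(4*s + 27) + 81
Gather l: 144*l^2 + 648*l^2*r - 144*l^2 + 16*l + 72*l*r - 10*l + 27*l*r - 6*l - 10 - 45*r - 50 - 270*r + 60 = 648*l^2*r + 99*l*r - 315*r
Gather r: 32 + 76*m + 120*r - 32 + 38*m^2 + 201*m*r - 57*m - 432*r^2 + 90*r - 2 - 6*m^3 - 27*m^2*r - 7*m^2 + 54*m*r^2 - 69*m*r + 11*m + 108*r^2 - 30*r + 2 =-6*m^3 + 31*m^2 + 30*m + r^2*(54*m - 324) + r*(-27*m^2 + 132*m + 180)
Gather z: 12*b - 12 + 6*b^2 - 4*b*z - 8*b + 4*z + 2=6*b^2 + 4*b + z*(4 - 4*b) - 10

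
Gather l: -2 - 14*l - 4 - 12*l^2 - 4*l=-12*l^2 - 18*l - 6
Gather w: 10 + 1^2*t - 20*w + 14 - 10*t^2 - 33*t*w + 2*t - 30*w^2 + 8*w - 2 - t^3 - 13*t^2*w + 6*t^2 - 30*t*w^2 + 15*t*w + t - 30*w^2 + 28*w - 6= -t^3 - 4*t^2 + 4*t + w^2*(-30*t - 60) + w*(-13*t^2 - 18*t + 16) + 16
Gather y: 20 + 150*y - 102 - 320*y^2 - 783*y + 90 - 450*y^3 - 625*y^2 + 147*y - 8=-450*y^3 - 945*y^2 - 486*y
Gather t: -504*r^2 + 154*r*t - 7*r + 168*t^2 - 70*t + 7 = -504*r^2 - 7*r + 168*t^2 + t*(154*r - 70) + 7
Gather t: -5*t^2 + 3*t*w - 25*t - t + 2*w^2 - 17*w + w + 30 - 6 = -5*t^2 + t*(3*w - 26) + 2*w^2 - 16*w + 24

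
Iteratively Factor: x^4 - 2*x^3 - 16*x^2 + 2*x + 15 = (x - 5)*(x^3 + 3*x^2 - x - 3) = (x - 5)*(x + 3)*(x^2 - 1) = (x - 5)*(x - 1)*(x + 3)*(x + 1)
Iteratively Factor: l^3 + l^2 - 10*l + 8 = (l - 2)*(l^2 + 3*l - 4) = (l - 2)*(l + 4)*(l - 1)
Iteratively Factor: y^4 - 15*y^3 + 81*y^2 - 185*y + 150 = (y - 2)*(y^3 - 13*y^2 + 55*y - 75) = (y - 5)*(y - 2)*(y^2 - 8*y + 15) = (y - 5)*(y - 3)*(y - 2)*(y - 5)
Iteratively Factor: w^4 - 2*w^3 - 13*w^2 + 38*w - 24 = (w - 1)*(w^3 - w^2 - 14*w + 24) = (w - 3)*(w - 1)*(w^2 + 2*w - 8) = (w - 3)*(w - 1)*(w + 4)*(w - 2)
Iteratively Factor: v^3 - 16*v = (v - 4)*(v^2 + 4*v) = v*(v - 4)*(v + 4)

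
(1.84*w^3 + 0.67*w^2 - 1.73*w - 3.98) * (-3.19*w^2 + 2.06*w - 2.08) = -5.8696*w^5 + 1.6531*w^4 + 3.0717*w^3 + 7.7388*w^2 - 4.6004*w + 8.2784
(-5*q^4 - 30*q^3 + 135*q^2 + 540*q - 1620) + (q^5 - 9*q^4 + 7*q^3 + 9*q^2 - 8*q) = q^5 - 14*q^4 - 23*q^3 + 144*q^2 + 532*q - 1620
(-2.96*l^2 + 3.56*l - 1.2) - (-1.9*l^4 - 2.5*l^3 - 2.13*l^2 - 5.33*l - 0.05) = 1.9*l^4 + 2.5*l^3 - 0.83*l^2 + 8.89*l - 1.15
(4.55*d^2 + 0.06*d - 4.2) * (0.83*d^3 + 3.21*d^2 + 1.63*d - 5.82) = 3.7765*d^5 + 14.6553*d^4 + 4.1231*d^3 - 39.8652*d^2 - 7.1952*d + 24.444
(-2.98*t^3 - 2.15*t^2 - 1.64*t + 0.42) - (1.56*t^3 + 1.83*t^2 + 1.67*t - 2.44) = -4.54*t^3 - 3.98*t^2 - 3.31*t + 2.86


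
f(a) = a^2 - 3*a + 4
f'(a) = 2*a - 3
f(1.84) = 1.87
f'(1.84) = 0.68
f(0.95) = 2.05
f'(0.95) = -1.10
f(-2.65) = 18.97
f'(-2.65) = -8.30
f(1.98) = 1.98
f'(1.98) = 0.96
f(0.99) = 2.01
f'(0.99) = -1.02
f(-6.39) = 64.00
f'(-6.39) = -15.78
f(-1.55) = 11.05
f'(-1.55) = -6.10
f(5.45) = 17.35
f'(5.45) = 7.90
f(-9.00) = 112.00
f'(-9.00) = -21.00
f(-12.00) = 184.00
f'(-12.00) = -27.00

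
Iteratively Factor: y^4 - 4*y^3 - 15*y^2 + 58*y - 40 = (y - 2)*(y^3 - 2*y^2 - 19*y + 20) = (y - 5)*(y - 2)*(y^2 + 3*y - 4) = (y - 5)*(y - 2)*(y + 4)*(y - 1)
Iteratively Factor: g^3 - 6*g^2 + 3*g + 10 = (g + 1)*(g^2 - 7*g + 10) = (g - 2)*(g + 1)*(g - 5)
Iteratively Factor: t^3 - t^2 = (t - 1)*(t^2) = t*(t - 1)*(t)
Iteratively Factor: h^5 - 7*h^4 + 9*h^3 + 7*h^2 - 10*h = (h - 5)*(h^4 - 2*h^3 - h^2 + 2*h) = (h - 5)*(h - 1)*(h^3 - h^2 - 2*h) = h*(h - 5)*(h - 1)*(h^2 - h - 2) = h*(h - 5)*(h - 1)*(h + 1)*(h - 2)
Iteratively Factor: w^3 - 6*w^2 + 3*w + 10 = (w - 5)*(w^2 - w - 2) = (w - 5)*(w + 1)*(w - 2)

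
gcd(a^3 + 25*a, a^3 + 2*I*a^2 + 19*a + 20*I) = a + 5*I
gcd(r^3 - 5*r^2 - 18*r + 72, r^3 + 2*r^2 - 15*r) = r - 3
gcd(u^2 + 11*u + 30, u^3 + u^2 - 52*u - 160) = u + 5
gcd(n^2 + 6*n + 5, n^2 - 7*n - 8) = n + 1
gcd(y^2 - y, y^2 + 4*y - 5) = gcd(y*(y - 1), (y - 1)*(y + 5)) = y - 1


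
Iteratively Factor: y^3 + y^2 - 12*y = (y + 4)*(y^2 - 3*y) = (y - 3)*(y + 4)*(y)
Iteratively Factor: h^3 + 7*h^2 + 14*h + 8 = (h + 2)*(h^2 + 5*h + 4) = (h + 1)*(h + 2)*(h + 4)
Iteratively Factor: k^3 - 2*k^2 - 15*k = (k - 5)*(k^2 + 3*k) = k*(k - 5)*(k + 3)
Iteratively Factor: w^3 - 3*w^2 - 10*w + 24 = (w - 2)*(w^2 - w - 12) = (w - 2)*(w + 3)*(w - 4)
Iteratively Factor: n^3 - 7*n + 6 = (n - 1)*(n^2 + n - 6) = (n - 2)*(n - 1)*(n + 3)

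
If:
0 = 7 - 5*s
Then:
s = 7/5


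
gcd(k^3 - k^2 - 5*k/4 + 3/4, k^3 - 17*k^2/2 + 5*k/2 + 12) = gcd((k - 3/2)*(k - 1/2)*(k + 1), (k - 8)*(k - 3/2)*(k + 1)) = k^2 - k/2 - 3/2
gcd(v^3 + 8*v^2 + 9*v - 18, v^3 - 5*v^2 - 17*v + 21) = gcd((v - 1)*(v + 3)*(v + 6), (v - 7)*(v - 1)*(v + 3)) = v^2 + 2*v - 3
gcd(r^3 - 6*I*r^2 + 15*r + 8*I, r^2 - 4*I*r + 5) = r + I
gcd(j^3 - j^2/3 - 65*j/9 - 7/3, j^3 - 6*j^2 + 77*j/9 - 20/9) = 1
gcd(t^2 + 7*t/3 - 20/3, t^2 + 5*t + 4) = t + 4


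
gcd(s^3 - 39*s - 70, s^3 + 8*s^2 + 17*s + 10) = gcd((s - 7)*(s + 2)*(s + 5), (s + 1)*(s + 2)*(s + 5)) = s^2 + 7*s + 10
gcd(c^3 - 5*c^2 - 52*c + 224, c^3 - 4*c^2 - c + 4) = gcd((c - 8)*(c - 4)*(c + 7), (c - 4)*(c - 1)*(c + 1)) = c - 4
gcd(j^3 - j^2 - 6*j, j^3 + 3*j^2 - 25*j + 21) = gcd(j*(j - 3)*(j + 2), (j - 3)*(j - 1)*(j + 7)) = j - 3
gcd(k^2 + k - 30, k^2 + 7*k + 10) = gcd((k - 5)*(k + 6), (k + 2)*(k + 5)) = 1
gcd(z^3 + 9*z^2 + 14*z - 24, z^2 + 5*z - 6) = z^2 + 5*z - 6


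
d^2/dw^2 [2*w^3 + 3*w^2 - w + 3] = 12*w + 6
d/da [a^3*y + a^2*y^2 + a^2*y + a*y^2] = y*(3*a^2 + 2*a*y + 2*a + y)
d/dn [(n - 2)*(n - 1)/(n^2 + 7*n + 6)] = 2*(5*n^2 + 4*n - 16)/(n^4 + 14*n^3 + 61*n^2 + 84*n + 36)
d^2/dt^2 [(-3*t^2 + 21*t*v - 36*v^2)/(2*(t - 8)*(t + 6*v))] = 3*(-(t - 8)^2*(t + 6*v)^2 + (t - 8)^2*(t + 6*v)*(2*t - 7*v) + (t - 8)^2*(-t^2 + 7*t*v - 12*v^2) + (t - 8)*(t + 6*v)^2*(2*t - 7*v) + (t - 8)*(t + 6*v)*(-t^2 + 7*t*v - 12*v^2) + (t + 6*v)^2*(-t^2 + 7*t*v - 12*v^2))/((t - 8)^3*(t + 6*v)^3)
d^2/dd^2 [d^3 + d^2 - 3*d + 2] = 6*d + 2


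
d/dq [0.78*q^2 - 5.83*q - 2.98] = 1.56*q - 5.83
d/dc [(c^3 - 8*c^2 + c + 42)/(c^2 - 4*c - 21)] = (c^2 + 6*c + 3)/(c^2 + 6*c + 9)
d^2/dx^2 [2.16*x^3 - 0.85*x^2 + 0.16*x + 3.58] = 12.96*x - 1.7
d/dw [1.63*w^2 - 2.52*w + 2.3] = 3.26*w - 2.52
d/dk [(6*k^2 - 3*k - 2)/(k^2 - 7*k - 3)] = (-39*k^2 - 32*k - 5)/(k^4 - 14*k^3 + 43*k^2 + 42*k + 9)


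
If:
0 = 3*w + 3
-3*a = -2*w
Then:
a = -2/3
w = -1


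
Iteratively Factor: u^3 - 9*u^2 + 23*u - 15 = (u - 3)*(u^2 - 6*u + 5) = (u - 5)*(u - 3)*(u - 1)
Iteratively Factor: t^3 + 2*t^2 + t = (t + 1)*(t^2 + t) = t*(t + 1)*(t + 1)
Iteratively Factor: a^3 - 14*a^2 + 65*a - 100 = (a - 5)*(a^2 - 9*a + 20) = (a - 5)*(a - 4)*(a - 5)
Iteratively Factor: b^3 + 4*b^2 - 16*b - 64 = (b - 4)*(b^2 + 8*b + 16) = (b - 4)*(b + 4)*(b + 4)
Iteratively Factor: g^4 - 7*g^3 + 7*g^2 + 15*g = (g)*(g^3 - 7*g^2 + 7*g + 15) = g*(g - 5)*(g^2 - 2*g - 3) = g*(g - 5)*(g - 3)*(g + 1)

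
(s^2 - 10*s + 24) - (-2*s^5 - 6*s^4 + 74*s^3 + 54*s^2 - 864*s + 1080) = 2*s^5 + 6*s^4 - 74*s^3 - 53*s^2 + 854*s - 1056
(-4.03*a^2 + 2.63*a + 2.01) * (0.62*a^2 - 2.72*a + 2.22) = -2.4986*a^4 + 12.5922*a^3 - 14.854*a^2 + 0.3714*a + 4.4622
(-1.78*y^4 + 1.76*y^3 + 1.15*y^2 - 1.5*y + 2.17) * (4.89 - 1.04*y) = 1.8512*y^5 - 10.5346*y^4 + 7.4104*y^3 + 7.1835*y^2 - 9.5918*y + 10.6113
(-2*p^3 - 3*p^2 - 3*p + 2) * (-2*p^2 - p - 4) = 4*p^5 + 8*p^4 + 17*p^3 + 11*p^2 + 10*p - 8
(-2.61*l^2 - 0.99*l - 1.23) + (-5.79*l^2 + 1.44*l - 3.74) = -8.4*l^2 + 0.45*l - 4.97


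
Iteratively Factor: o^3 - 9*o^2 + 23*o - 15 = (o - 5)*(o^2 - 4*o + 3) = (o - 5)*(o - 3)*(o - 1)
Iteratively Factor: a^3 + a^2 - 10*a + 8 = (a - 1)*(a^2 + 2*a - 8) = (a - 1)*(a + 4)*(a - 2)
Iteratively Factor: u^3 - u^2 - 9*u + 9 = (u - 1)*(u^2 - 9) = (u - 1)*(u + 3)*(u - 3)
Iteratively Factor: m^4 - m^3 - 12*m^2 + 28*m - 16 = (m + 4)*(m^3 - 5*m^2 + 8*m - 4) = (m - 2)*(m + 4)*(m^2 - 3*m + 2) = (m - 2)^2*(m + 4)*(m - 1)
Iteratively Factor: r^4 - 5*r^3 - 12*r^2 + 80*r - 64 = (r - 4)*(r^3 - r^2 - 16*r + 16) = (r - 4)*(r - 1)*(r^2 - 16) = (r - 4)^2*(r - 1)*(r + 4)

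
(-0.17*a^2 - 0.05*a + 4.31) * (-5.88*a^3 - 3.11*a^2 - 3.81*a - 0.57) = 0.9996*a^5 + 0.8227*a^4 - 24.5396*a^3 - 13.1167*a^2 - 16.3926*a - 2.4567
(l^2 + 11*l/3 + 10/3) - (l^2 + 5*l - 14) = 52/3 - 4*l/3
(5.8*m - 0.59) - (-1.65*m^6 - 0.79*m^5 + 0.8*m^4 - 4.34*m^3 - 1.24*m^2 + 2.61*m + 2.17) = 1.65*m^6 + 0.79*m^5 - 0.8*m^4 + 4.34*m^3 + 1.24*m^2 + 3.19*m - 2.76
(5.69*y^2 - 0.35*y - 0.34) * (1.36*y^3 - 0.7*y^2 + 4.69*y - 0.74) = 7.7384*y^5 - 4.459*y^4 + 26.4687*y^3 - 5.6141*y^2 - 1.3356*y + 0.2516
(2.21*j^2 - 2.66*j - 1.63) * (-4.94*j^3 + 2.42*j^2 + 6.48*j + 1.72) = -10.9174*j^5 + 18.4886*j^4 + 15.9358*j^3 - 17.3802*j^2 - 15.1376*j - 2.8036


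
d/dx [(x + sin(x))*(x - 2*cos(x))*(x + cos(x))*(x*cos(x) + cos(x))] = -(x + 1)*(x + sin(x))*(x - 2*cos(x))*(sin(x) - 1)*cos(x) + (x + 1)*(x + sin(x))*(x + cos(x))*(2*sin(x) + 1)*cos(x) + (x + 1)*(x - 2*cos(x))*(x + cos(x))*(cos(x) + 1)*cos(x) - (x + sin(x))*(x - 2*cos(x))*(x + cos(x))*(x*sin(x) - sqrt(2)*cos(x + pi/4))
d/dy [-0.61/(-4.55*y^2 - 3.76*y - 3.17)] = (-5.551*y - 2.2936)/(4.55*y^2 + 3.76*y + 3.17)^2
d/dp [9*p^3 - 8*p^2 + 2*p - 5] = 27*p^2 - 16*p + 2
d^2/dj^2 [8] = 0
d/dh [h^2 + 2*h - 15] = 2*h + 2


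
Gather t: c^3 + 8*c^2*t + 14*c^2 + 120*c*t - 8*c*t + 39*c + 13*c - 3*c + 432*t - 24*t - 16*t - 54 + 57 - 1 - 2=c^3 + 14*c^2 + 49*c + t*(8*c^2 + 112*c + 392)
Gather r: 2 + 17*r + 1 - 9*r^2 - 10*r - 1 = -9*r^2 + 7*r + 2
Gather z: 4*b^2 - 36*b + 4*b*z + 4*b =4*b^2 + 4*b*z - 32*b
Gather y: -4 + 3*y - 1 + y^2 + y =y^2 + 4*y - 5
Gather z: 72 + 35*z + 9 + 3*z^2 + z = 3*z^2 + 36*z + 81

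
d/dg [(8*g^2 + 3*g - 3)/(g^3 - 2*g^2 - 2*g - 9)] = (-8*g^4 - 6*g^3 - g^2 - 156*g - 33)/(g^6 - 4*g^5 - 10*g^3 + 40*g^2 + 36*g + 81)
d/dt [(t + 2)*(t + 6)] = 2*t + 8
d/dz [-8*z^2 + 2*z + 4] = 2 - 16*z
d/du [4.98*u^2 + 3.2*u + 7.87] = 9.96*u + 3.2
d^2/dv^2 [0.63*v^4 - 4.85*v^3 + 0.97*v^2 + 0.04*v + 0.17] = 7.56*v^2 - 29.1*v + 1.94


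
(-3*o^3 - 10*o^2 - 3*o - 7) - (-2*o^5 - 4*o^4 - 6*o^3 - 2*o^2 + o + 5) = 2*o^5 + 4*o^4 + 3*o^3 - 8*o^2 - 4*o - 12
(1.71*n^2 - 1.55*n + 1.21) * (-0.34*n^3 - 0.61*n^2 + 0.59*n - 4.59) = -0.5814*n^5 - 0.5161*n^4 + 1.543*n^3 - 9.5015*n^2 + 7.8284*n - 5.5539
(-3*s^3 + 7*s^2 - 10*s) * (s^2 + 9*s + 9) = -3*s^5 - 20*s^4 + 26*s^3 - 27*s^2 - 90*s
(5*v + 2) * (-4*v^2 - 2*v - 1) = -20*v^3 - 18*v^2 - 9*v - 2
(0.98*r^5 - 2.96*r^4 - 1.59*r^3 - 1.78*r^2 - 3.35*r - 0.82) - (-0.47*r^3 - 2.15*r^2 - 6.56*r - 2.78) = 0.98*r^5 - 2.96*r^4 - 1.12*r^3 + 0.37*r^2 + 3.21*r + 1.96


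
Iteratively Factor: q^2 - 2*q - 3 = (q - 3)*(q + 1)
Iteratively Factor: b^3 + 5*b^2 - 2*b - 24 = (b + 3)*(b^2 + 2*b - 8) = (b - 2)*(b + 3)*(b + 4)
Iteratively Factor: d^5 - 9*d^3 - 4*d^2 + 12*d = (d + 2)*(d^4 - 2*d^3 - 5*d^2 + 6*d) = (d - 1)*(d + 2)*(d^3 - d^2 - 6*d) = (d - 3)*(d - 1)*(d + 2)*(d^2 + 2*d) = (d - 3)*(d - 1)*(d + 2)^2*(d)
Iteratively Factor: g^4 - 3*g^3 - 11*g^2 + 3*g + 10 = (g - 5)*(g^3 + 2*g^2 - g - 2) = (g - 5)*(g - 1)*(g^2 + 3*g + 2) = (g - 5)*(g - 1)*(g + 1)*(g + 2)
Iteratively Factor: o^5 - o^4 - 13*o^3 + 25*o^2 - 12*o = (o - 1)*(o^4 - 13*o^2 + 12*o) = o*(o - 1)*(o^3 - 13*o + 12) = o*(o - 1)*(o + 4)*(o^2 - 4*o + 3) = o*(o - 1)^2*(o + 4)*(o - 3)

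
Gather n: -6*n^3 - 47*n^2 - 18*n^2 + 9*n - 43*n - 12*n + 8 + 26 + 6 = -6*n^3 - 65*n^2 - 46*n + 40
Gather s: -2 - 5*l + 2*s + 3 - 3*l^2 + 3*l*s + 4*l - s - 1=-3*l^2 - l + s*(3*l + 1)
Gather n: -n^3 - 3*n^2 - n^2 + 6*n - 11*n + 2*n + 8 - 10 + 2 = -n^3 - 4*n^2 - 3*n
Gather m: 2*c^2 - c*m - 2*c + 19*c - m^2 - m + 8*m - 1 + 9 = 2*c^2 + 17*c - m^2 + m*(7 - c) + 8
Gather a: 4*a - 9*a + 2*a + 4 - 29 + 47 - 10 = 12 - 3*a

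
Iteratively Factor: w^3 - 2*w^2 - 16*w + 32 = (w + 4)*(w^2 - 6*w + 8) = (w - 2)*(w + 4)*(w - 4)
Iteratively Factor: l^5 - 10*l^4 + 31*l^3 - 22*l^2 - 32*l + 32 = (l - 2)*(l^4 - 8*l^3 + 15*l^2 + 8*l - 16) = (l - 4)*(l - 2)*(l^3 - 4*l^2 - l + 4) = (l - 4)*(l - 2)*(l + 1)*(l^2 - 5*l + 4) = (l - 4)*(l - 2)*(l - 1)*(l + 1)*(l - 4)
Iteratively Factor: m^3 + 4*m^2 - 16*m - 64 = (m + 4)*(m^2 - 16) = (m - 4)*(m + 4)*(m + 4)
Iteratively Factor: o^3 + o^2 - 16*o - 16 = (o + 4)*(o^2 - 3*o - 4) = (o - 4)*(o + 4)*(o + 1)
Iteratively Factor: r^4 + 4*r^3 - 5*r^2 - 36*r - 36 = (r - 3)*(r^3 + 7*r^2 + 16*r + 12) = (r - 3)*(r + 2)*(r^2 + 5*r + 6) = (r - 3)*(r + 2)^2*(r + 3)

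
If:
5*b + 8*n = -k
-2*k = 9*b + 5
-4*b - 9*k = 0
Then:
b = -45/73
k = 20/73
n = 205/584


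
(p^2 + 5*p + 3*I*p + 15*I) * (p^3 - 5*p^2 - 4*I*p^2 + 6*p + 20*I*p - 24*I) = p^5 - I*p^4 - 7*p^3 + 30*p^2 + 19*I*p^2 - 228*p - 30*I*p + 360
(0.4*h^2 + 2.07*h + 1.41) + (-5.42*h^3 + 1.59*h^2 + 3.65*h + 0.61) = -5.42*h^3 + 1.99*h^2 + 5.72*h + 2.02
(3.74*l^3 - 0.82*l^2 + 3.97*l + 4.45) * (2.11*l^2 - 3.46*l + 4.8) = 7.8914*l^5 - 14.6706*l^4 + 29.1659*l^3 - 8.2827*l^2 + 3.659*l + 21.36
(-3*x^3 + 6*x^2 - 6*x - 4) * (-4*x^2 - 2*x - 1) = 12*x^5 - 18*x^4 + 15*x^3 + 22*x^2 + 14*x + 4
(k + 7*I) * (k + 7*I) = k^2 + 14*I*k - 49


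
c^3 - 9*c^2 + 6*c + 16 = (c - 8)*(c - 2)*(c + 1)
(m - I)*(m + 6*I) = m^2 + 5*I*m + 6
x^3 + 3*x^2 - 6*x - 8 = (x - 2)*(x + 1)*(x + 4)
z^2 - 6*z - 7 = (z - 7)*(z + 1)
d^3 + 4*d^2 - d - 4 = (d - 1)*(d + 1)*(d + 4)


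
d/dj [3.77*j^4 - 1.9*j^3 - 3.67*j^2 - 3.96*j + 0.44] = 15.08*j^3 - 5.7*j^2 - 7.34*j - 3.96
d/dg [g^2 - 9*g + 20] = 2*g - 9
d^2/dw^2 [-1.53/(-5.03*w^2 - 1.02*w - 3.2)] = (-77.420754*w^2 - 15.699636*w + 1.53*(10.06*w + 1.02)*(20.12*w + 2.04) - 49.25376)/(5.03*w^2 + 1.02*w + 3.2)^3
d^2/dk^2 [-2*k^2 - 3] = -4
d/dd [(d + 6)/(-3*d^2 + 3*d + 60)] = (-d^2 + d + (d + 6)*(2*d - 1) + 20)/(3*(-d^2 + d + 20)^2)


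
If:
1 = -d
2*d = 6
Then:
No Solution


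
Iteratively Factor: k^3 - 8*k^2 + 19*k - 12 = (k - 4)*(k^2 - 4*k + 3) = (k - 4)*(k - 1)*(k - 3)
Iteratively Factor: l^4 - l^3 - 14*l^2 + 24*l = (l - 3)*(l^3 + 2*l^2 - 8*l) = (l - 3)*(l - 2)*(l^2 + 4*l) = (l - 3)*(l - 2)*(l + 4)*(l)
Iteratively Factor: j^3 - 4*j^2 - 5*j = (j + 1)*(j^2 - 5*j) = j*(j + 1)*(j - 5)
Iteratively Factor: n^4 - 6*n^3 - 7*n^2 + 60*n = (n - 5)*(n^3 - n^2 - 12*n) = (n - 5)*(n + 3)*(n^2 - 4*n) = n*(n - 5)*(n + 3)*(n - 4)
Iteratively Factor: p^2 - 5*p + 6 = (p - 3)*(p - 2)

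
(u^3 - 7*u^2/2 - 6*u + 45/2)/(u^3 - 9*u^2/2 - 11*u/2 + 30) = (u - 3)/(u - 4)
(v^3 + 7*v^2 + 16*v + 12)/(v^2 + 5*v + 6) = v + 2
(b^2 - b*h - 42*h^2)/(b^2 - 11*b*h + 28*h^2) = (b + 6*h)/(b - 4*h)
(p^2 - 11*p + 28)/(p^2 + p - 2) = (p^2 - 11*p + 28)/(p^2 + p - 2)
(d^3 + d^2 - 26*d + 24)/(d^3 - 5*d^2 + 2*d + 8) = (d^2 + 5*d - 6)/(d^2 - d - 2)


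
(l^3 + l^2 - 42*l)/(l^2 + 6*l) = (l^2 + l - 42)/(l + 6)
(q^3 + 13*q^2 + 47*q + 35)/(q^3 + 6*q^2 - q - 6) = (q^2 + 12*q + 35)/(q^2 + 5*q - 6)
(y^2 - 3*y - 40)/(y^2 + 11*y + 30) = (y - 8)/(y + 6)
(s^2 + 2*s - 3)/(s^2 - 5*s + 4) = (s + 3)/(s - 4)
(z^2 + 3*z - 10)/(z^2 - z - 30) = (z - 2)/(z - 6)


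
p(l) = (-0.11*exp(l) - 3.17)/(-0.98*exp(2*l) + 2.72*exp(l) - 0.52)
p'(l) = (-0.11*exp(l) - 3.17)*(1.96*exp(2*l) - 2.72*exp(l))/(-0.98*exp(2*l) + 2.72*exp(l) - 0.52)^2 - 0.11*exp(l)/(-0.98*exp(2*l) + 2.72*exp(l) - 0.52)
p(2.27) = 0.06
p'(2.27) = -0.14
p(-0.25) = -3.24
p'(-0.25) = 2.92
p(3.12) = 0.01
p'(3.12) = -0.02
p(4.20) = 0.00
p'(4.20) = -0.00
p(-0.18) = -3.05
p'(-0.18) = 2.50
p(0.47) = -2.53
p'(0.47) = -1.40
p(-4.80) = 6.37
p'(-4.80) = 0.29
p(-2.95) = 8.35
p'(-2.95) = 3.02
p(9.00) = 0.00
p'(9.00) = 0.00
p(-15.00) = 6.10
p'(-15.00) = 0.00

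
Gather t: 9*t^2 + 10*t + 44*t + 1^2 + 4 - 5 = 9*t^2 + 54*t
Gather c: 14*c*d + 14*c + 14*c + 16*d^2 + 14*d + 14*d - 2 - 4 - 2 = c*(14*d + 28) + 16*d^2 + 28*d - 8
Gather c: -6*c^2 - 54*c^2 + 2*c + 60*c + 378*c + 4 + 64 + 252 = -60*c^2 + 440*c + 320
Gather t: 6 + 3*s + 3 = 3*s + 9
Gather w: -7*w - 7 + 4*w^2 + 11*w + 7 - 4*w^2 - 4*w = 0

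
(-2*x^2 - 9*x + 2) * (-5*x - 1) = 10*x^3 + 47*x^2 - x - 2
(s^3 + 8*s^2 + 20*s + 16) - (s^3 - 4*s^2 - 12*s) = 12*s^2 + 32*s + 16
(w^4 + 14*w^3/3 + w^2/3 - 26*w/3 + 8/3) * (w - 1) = w^5 + 11*w^4/3 - 13*w^3/3 - 9*w^2 + 34*w/3 - 8/3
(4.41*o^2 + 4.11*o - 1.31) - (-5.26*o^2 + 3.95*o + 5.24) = 9.67*o^2 + 0.16*o - 6.55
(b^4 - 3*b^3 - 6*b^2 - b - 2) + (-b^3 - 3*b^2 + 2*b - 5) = b^4 - 4*b^3 - 9*b^2 + b - 7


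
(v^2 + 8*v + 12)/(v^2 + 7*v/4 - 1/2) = 4*(v + 6)/(4*v - 1)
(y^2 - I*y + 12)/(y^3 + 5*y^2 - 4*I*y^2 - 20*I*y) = (y + 3*I)/(y*(y + 5))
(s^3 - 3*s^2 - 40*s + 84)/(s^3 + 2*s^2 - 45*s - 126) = (s - 2)/(s + 3)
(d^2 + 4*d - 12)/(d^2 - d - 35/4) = 4*(-d^2 - 4*d + 12)/(-4*d^2 + 4*d + 35)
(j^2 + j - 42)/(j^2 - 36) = (j + 7)/(j + 6)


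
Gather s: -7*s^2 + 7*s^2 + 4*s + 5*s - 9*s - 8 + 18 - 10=0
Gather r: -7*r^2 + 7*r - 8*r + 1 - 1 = -7*r^2 - r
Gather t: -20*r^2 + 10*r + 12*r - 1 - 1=-20*r^2 + 22*r - 2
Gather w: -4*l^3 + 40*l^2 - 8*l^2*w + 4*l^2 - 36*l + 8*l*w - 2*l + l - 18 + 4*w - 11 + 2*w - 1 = -4*l^3 + 44*l^2 - 37*l + w*(-8*l^2 + 8*l + 6) - 30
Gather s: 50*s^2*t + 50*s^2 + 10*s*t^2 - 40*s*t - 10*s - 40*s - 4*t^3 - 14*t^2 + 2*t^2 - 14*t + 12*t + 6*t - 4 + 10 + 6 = s^2*(50*t + 50) + s*(10*t^2 - 40*t - 50) - 4*t^3 - 12*t^2 + 4*t + 12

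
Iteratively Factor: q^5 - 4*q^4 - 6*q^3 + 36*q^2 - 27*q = (q)*(q^4 - 4*q^3 - 6*q^2 + 36*q - 27) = q*(q + 3)*(q^3 - 7*q^2 + 15*q - 9) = q*(q - 1)*(q + 3)*(q^2 - 6*q + 9) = q*(q - 3)*(q - 1)*(q + 3)*(q - 3)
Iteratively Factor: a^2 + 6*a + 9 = (a + 3)*(a + 3)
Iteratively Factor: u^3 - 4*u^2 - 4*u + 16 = (u - 4)*(u^2 - 4) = (u - 4)*(u - 2)*(u + 2)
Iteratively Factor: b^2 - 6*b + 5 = (b - 1)*(b - 5)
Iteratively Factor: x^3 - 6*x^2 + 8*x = (x)*(x^2 - 6*x + 8) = x*(x - 2)*(x - 4)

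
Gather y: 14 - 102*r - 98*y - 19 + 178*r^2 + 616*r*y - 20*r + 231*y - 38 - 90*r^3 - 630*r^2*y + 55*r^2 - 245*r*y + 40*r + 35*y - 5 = -90*r^3 + 233*r^2 - 82*r + y*(-630*r^2 + 371*r + 168) - 48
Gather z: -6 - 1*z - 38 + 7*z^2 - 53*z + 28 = 7*z^2 - 54*z - 16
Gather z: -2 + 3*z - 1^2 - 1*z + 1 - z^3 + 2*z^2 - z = -z^3 + 2*z^2 + z - 2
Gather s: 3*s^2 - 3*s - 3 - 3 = 3*s^2 - 3*s - 6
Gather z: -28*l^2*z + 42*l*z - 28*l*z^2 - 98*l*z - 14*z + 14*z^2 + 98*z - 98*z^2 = z^2*(-28*l - 84) + z*(-28*l^2 - 56*l + 84)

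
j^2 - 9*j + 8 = (j - 8)*(j - 1)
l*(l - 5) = l^2 - 5*l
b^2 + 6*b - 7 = (b - 1)*(b + 7)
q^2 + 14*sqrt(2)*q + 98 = (q + 7*sqrt(2))^2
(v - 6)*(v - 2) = v^2 - 8*v + 12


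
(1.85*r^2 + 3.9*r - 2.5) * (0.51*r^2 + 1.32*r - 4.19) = 0.9435*r^4 + 4.431*r^3 - 3.8785*r^2 - 19.641*r + 10.475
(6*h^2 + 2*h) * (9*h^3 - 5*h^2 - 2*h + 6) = 54*h^5 - 12*h^4 - 22*h^3 + 32*h^2 + 12*h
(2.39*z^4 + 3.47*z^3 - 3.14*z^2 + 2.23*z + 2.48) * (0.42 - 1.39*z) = -3.3221*z^5 - 3.8195*z^4 + 5.822*z^3 - 4.4185*z^2 - 2.5106*z + 1.0416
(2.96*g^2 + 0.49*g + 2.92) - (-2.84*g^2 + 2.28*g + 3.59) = 5.8*g^2 - 1.79*g - 0.67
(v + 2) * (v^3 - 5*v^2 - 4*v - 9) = v^4 - 3*v^3 - 14*v^2 - 17*v - 18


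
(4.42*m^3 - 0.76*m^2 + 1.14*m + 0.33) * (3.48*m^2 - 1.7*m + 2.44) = 15.3816*m^5 - 10.1588*m^4 + 16.044*m^3 - 2.644*m^2 + 2.2206*m + 0.8052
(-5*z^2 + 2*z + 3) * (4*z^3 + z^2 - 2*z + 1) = -20*z^5 + 3*z^4 + 24*z^3 - 6*z^2 - 4*z + 3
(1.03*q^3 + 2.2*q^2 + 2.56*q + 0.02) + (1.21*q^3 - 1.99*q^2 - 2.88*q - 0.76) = 2.24*q^3 + 0.21*q^2 - 0.32*q - 0.74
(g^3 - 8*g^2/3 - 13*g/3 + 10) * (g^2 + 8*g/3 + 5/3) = g^5 - 88*g^3/9 - 6*g^2 + 175*g/9 + 50/3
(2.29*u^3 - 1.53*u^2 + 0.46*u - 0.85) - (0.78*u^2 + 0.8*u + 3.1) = 2.29*u^3 - 2.31*u^2 - 0.34*u - 3.95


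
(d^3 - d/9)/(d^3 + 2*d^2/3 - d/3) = (d + 1/3)/(d + 1)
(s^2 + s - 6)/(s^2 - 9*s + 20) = (s^2 + s - 6)/(s^2 - 9*s + 20)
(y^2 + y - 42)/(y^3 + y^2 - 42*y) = 1/y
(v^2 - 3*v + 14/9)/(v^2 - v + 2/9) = (3*v - 7)/(3*v - 1)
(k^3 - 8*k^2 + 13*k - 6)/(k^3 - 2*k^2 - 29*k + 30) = (k - 1)/(k + 5)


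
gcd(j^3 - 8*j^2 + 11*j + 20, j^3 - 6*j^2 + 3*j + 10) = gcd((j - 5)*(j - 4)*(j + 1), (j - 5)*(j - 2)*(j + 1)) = j^2 - 4*j - 5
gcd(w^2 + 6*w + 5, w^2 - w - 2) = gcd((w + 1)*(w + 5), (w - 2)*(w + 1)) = w + 1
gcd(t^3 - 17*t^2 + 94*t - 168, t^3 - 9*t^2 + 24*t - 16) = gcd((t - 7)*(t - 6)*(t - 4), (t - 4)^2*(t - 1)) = t - 4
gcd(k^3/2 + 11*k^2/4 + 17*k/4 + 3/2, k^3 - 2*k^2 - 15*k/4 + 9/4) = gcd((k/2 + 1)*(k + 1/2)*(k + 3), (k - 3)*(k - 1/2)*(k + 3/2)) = 1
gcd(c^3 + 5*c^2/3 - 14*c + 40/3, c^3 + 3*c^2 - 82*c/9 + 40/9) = c^2 + 11*c/3 - 20/3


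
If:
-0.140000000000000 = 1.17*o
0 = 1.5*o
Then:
No Solution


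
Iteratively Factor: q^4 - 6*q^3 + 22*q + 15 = (q + 1)*(q^3 - 7*q^2 + 7*q + 15) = (q - 5)*(q + 1)*(q^2 - 2*q - 3) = (q - 5)*(q - 3)*(q + 1)*(q + 1)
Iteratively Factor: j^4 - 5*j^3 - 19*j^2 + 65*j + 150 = (j + 3)*(j^3 - 8*j^2 + 5*j + 50) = (j + 2)*(j + 3)*(j^2 - 10*j + 25) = (j - 5)*(j + 2)*(j + 3)*(j - 5)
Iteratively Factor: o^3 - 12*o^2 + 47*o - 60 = (o - 3)*(o^2 - 9*o + 20) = (o - 4)*(o - 3)*(o - 5)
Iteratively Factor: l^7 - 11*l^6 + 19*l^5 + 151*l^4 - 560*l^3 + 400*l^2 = (l - 5)*(l^6 - 6*l^5 - 11*l^4 + 96*l^3 - 80*l^2) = (l - 5)*(l + 4)*(l^5 - 10*l^4 + 29*l^3 - 20*l^2) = (l - 5)*(l - 4)*(l + 4)*(l^4 - 6*l^3 + 5*l^2) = (l - 5)*(l - 4)*(l - 1)*(l + 4)*(l^3 - 5*l^2) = (l - 5)^2*(l - 4)*(l - 1)*(l + 4)*(l^2) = l*(l - 5)^2*(l - 4)*(l - 1)*(l + 4)*(l)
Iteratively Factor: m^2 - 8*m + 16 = (m - 4)*(m - 4)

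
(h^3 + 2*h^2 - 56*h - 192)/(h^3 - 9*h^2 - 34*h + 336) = (h + 4)/(h - 7)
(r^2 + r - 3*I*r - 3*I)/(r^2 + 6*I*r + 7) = (r^2 + r - 3*I*r - 3*I)/(r^2 + 6*I*r + 7)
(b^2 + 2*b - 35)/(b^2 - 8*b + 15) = (b + 7)/(b - 3)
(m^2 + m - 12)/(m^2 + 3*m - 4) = (m - 3)/(m - 1)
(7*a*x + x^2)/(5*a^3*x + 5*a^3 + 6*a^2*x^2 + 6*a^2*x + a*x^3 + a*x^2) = x*(7*a + x)/(a*(5*a^2*x + 5*a^2 + 6*a*x^2 + 6*a*x + x^3 + x^2))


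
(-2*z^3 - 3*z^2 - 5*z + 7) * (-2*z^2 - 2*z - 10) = 4*z^5 + 10*z^4 + 36*z^3 + 26*z^2 + 36*z - 70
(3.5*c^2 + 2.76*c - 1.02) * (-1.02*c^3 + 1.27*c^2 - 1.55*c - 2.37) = -3.57*c^5 + 1.6298*c^4 - 0.8794*c^3 - 13.8684*c^2 - 4.9602*c + 2.4174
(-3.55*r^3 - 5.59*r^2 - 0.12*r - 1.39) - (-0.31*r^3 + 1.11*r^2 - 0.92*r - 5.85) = -3.24*r^3 - 6.7*r^2 + 0.8*r + 4.46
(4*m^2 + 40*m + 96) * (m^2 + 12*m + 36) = 4*m^4 + 88*m^3 + 720*m^2 + 2592*m + 3456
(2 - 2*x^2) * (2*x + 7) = -4*x^3 - 14*x^2 + 4*x + 14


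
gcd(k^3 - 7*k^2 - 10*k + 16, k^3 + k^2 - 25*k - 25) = 1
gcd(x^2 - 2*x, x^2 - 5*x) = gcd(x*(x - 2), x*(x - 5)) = x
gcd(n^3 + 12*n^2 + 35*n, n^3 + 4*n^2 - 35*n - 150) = n + 5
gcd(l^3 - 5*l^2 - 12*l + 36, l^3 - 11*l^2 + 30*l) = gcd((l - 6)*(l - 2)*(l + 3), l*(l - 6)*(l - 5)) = l - 6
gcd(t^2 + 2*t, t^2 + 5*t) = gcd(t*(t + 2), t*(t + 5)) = t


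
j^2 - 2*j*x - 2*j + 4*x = (j - 2)*(j - 2*x)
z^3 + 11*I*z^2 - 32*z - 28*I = (z + 2*I)^2*(z + 7*I)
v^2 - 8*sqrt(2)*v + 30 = (v - 5*sqrt(2))*(v - 3*sqrt(2))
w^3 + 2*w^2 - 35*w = w*(w - 5)*(w + 7)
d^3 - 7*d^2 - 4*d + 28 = (d - 7)*(d - 2)*(d + 2)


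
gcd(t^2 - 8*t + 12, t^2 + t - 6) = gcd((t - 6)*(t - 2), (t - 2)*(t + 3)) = t - 2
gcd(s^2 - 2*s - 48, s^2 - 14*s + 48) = s - 8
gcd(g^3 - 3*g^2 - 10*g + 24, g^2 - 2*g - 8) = g - 4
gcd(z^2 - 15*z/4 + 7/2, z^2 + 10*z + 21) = 1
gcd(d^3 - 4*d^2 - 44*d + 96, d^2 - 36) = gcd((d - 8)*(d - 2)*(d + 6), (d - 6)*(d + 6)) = d + 6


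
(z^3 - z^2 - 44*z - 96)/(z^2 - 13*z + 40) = (z^2 + 7*z + 12)/(z - 5)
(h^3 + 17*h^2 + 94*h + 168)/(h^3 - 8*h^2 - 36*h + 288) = (h^2 + 11*h + 28)/(h^2 - 14*h + 48)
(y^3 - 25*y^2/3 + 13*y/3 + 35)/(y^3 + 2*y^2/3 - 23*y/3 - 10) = (y - 7)/(y + 2)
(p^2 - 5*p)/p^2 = (p - 5)/p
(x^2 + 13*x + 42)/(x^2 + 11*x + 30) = (x + 7)/(x + 5)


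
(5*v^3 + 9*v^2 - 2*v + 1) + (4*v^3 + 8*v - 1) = 9*v^3 + 9*v^2 + 6*v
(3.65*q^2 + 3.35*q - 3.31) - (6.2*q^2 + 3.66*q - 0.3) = -2.55*q^2 - 0.31*q - 3.01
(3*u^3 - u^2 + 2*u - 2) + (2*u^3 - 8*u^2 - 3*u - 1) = 5*u^3 - 9*u^2 - u - 3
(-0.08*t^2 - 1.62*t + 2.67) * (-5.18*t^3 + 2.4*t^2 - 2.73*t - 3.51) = 0.4144*t^5 + 8.1996*t^4 - 17.5002*t^3 + 11.1114*t^2 - 1.6029*t - 9.3717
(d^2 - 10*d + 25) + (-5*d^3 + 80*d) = -5*d^3 + d^2 + 70*d + 25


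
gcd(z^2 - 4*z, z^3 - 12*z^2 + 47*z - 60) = z - 4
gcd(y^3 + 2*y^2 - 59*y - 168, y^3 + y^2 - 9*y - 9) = y + 3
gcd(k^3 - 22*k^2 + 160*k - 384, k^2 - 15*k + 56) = k - 8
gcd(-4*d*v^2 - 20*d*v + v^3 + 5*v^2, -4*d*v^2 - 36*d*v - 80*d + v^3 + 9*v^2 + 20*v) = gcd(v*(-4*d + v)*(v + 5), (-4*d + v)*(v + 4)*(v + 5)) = -4*d*v - 20*d + v^2 + 5*v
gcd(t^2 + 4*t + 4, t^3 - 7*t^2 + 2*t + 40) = t + 2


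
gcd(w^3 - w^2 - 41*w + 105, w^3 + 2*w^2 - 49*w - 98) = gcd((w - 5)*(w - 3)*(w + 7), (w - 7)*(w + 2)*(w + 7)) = w + 7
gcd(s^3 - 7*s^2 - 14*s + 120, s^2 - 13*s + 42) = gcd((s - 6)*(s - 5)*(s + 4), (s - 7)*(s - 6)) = s - 6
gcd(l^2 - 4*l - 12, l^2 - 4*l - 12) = l^2 - 4*l - 12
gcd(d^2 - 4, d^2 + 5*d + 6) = d + 2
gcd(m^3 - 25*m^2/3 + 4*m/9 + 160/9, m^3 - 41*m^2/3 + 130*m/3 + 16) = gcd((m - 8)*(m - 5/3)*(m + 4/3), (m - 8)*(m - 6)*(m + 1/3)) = m - 8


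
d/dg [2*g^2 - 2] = 4*g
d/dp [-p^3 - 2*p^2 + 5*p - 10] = -3*p^2 - 4*p + 5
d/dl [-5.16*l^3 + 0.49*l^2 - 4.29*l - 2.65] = -15.48*l^2 + 0.98*l - 4.29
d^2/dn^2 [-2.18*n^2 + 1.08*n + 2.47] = -4.36000000000000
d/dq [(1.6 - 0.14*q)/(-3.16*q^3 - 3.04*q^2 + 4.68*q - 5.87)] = (-0.8848*q^3 + 14.7424*q^2 + 9.728*q - 6.6662)/(9.9856*q^6 + 19.2128*q^5 - 20.336*q^4 + 8.64400000000001*q^3 + 57.592*q^2 - 54.9432*q + 34.4569)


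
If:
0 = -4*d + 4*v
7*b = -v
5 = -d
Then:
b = 5/7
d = -5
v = -5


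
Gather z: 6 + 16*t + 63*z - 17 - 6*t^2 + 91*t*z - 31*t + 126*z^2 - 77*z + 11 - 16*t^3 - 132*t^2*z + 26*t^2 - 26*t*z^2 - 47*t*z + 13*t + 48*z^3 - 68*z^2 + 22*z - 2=-16*t^3 + 20*t^2 - 2*t + 48*z^3 + z^2*(58 - 26*t) + z*(-132*t^2 + 44*t + 8) - 2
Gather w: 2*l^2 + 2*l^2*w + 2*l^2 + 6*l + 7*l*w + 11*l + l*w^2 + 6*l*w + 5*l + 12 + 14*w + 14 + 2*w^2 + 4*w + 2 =4*l^2 + 22*l + w^2*(l + 2) + w*(2*l^2 + 13*l + 18) + 28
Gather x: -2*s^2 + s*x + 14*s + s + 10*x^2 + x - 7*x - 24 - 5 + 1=-2*s^2 + 15*s + 10*x^2 + x*(s - 6) - 28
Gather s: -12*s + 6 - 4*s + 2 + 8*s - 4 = 4 - 8*s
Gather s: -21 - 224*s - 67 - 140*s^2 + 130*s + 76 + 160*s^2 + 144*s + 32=20*s^2 + 50*s + 20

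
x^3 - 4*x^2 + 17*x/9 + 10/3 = (x - 3)*(x - 5/3)*(x + 2/3)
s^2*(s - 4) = s^3 - 4*s^2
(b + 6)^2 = b^2 + 12*b + 36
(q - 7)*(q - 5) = q^2 - 12*q + 35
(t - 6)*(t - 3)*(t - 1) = t^3 - 10*t^2 + 27*t - 18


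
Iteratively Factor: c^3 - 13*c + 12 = (c + 4)*(c^2 - 4*c + 3) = (c - 1)*(c + 4)*(c - 3)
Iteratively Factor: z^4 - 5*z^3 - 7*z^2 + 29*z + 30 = (z - 5)*(z^3 - 7*z - 6) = (z - 5)*(z + 1)*(z^2 - z - 6) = (z - 5)*(z - 3)*(z + 1)*(z + 2)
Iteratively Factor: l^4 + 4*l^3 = (l + 4)*(l^3) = l*(l + 4)*(l^2) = l^2*(l + 4)*(l)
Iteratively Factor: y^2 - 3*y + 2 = (y - 1)*(y - 2)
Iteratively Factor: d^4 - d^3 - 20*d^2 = (d - 5)*(d^3 + 4*d^2) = d*(d - 5)*(d^2 + 4*d) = d*(d - 5)*(d + 4)*(d)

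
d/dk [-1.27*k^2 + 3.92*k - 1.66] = 3.92 - 2.54*k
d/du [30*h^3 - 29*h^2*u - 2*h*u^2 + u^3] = -29*h^2 - 4*h*u + 3*u^2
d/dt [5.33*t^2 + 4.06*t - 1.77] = 10.66*t + 4.06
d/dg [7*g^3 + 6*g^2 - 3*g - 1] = 21*g^2 + 12*g - 3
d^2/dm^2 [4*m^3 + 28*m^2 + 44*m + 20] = 24*m + 56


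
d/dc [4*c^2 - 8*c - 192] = 8*c - 8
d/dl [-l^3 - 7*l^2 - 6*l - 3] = -3*l^2 - 14*l - 6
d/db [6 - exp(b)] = -exp(b)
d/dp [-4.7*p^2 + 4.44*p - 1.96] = 4.44 - 9.4*p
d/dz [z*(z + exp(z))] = z*(exp(z) + 1) + z + exp(z)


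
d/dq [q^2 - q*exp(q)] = -q*exp(q) + 2*q - exp(q)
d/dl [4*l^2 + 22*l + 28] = 8*l + 22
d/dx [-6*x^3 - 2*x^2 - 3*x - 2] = -18*x^2 - 4*x - 3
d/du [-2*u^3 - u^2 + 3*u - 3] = -6*u^2 - 2*u + 3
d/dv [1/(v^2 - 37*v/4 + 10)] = 4*(37 - 8*v)/(4*v^2 - 37*v + 40)^2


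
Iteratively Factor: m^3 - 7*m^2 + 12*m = (m)*(m^2 - 7*m + 12) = m*(m - 3)*(m - 4)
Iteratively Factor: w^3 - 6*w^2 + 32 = (w - 4)*(w^2 - 2*w - 8) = (w - 4)^2*(w + 2)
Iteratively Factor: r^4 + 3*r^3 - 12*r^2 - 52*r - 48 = (r + 2)*(r^3 + r^2 - 14*r - 24) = (r + 2)*(r + 3)*(r^2 - 2*r - 8) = (r + 2)^2*(r + 3)*(r - 4)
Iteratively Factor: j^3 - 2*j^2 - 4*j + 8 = (j - 2)*(j^2 - 4) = (j - 2)*(j + 2)*(j - 2)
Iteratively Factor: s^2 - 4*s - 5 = (s + 1)*(s - 5)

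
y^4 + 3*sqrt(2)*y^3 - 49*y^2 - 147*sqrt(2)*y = y*(y - 7)*(y + 7)*(y + 3*sqrt(2))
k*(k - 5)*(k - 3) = k^3 - 8*k^2 + 15*k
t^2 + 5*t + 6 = (t + 2)*(t + 3)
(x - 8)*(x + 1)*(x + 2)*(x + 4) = x^4 - x^3 - 42*x^2 - 104*x - 64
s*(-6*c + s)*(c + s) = -6*c^2*s - 5*c*s^2 + s^3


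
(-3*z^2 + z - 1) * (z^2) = -3*z^4 + z^3 - z^2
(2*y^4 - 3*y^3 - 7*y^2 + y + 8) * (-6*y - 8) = -12*y^5 + 2*y^4 + 66*y^3 + 50*y^2 - 56*y - 64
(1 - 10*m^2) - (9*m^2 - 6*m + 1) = -19*m^2 + 6*m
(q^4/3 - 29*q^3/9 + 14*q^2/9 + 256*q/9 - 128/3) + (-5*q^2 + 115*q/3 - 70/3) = q^4/3 - 29*q^3/9 - 31*q^2/9 + 601*q/9 - 66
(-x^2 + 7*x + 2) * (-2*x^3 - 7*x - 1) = 2*x^5 - 14*x^4 + 3*x^3 - 48*x^2 - 21*x - 2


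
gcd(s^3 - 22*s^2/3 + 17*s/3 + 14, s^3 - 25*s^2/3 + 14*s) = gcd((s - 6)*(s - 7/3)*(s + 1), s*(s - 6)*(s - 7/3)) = s^2 - 25*s/3 + 14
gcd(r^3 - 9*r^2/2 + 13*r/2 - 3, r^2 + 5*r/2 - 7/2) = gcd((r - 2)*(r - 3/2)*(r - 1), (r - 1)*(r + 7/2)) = r - 1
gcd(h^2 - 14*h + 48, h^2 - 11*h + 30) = h - 6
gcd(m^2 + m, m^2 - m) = m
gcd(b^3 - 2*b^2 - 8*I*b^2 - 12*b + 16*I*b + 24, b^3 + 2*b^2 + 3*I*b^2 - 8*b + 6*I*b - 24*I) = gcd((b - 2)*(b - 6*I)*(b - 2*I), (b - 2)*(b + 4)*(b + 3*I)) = b - 2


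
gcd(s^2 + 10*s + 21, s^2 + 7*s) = s + 7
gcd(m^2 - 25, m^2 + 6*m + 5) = m + 5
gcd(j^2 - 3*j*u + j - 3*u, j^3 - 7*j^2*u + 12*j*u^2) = -j + 3*u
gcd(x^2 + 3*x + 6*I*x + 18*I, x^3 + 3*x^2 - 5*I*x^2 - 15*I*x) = x + 3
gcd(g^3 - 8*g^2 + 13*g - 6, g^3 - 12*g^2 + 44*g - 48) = g - 6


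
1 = 1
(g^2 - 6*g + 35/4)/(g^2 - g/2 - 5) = (g - 7/2)/(g + 2)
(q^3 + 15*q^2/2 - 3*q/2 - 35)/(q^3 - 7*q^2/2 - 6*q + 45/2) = (q^2 + 5*q - 14)/(q^2 - 6*q + 9)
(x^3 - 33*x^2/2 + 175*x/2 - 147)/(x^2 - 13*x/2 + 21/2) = (x^2 - 13*x + 42)/(x - 3)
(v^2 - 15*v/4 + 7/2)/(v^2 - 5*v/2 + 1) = (4*v - 7)/(2*(2*v - 1))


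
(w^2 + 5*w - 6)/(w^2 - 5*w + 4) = (w + 6)/(w - 4)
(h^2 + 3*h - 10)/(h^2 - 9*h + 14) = (h + 5)/(h - 7)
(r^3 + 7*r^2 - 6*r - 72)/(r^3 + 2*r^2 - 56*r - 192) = (r - 3)/(r - 8)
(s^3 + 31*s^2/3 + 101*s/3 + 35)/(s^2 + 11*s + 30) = (s^2 + 16*s/3 + 7)/(s + 6)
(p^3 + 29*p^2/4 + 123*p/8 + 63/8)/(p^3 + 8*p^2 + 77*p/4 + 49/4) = (4*p^2 + 15*p + 9)/(2*(2*p^2 + 9*p + 7))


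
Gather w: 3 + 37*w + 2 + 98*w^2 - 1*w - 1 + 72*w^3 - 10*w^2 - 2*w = 72*w^3 + 88*w^2 + 34*w + 4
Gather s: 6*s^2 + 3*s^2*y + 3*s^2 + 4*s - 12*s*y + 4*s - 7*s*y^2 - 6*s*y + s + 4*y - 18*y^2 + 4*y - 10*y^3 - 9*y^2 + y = s^2*(3*y + 9) + s*(-7*y^2 - 18*y + 9) - 10*y^3 - 27*y^2 + 9*y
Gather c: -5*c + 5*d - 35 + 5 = -5*c + 5*d - 30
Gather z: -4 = -4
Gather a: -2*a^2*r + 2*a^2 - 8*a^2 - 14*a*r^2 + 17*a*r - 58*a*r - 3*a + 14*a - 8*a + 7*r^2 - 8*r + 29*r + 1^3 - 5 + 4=a^2*(-2*r - 6) + a*(-14*r^2 - 41*r + 3) + 7*r^2 + 21*r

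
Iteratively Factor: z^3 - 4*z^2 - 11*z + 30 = (z + 3)*(z^2 - 7*z + 10) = (z - 5)*(z + 3)*(z - 2)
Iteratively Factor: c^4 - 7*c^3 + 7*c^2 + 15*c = (c - 5)*(c^3 - 2*c^2 - 3*c) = (c - 5)*(c - 3)*(c^2 + c) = c*(c - 5)*(c - 3)*(c + 1)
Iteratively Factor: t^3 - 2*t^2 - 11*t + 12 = (t + 3)*(t^2 - 5*t + 4) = (t - 4)*(t + 3)*(t - 1)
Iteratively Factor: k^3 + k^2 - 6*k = (k)*(k^2 + k - 6) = k*(k + 3)*(k - 2)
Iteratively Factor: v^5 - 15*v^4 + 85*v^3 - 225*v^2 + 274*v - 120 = (v - 5)*(v^4 - 10*v^3 + 35*v^2 - 50*v + 24) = (v - 5)*(v - 1)*(v^3 - 9*v^2 + 26*v - 24) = (v - 5)*(v - 2)*(v - 1)*(v^2 - 7*v + 12) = (v - 5)*(v - 3)*(v - 2)*(v - 1)*(v - 4)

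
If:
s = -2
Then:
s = -2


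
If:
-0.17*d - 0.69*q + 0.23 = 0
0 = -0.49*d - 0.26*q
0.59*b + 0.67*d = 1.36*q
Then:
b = 1.11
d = -0.20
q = 0.38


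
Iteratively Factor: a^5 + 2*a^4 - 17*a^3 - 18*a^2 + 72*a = (a + 4)*(a^4 - 2*a^3 - 9*a^2 + 18*a) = a*(a + 4)*(a^3 - 2*a^2 - 9*a + 18) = a*(a + 3)*(a + 4)*(a^2 - 5*a + 6) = a*(a - 2)*(a + 3)*(a + 4)*(a - 3)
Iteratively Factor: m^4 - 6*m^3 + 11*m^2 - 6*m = (m - 3)*(m^3 - 3*m^2 + 2*m) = (m - 3)*(m - 1)*(m^2 - 2*m) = m*(m - 3)*(m - 1)*(m - 2)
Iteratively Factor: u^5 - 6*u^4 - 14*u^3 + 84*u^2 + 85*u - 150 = (u - 1)*(u^4 - 5*u^3 - 19*u^2 + 65*u + 150) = (u - 5)*(u - 1)*(u^3 - 19*u - 30) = (u - 5)*(u - 1)*(u + 2)*(u^2 - 2*u - 15) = (u - 5)*(u - 1)*(u + 2)*(u + 3)*(u - 5)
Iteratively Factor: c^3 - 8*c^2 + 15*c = (c)*(c^2 - 8*c + 15) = c*(c - 5)*(c - 3)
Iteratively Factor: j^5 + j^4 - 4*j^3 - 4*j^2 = (j)*(j^4 + j^3 - 4*j^2 - 4*j) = j^2*(j^3 + j^2 - 4*j - 4) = j^2*(j - 2)*(j^2 + 3*j + 2) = j^2*(j - 2)*(j + 1)*(j + 2)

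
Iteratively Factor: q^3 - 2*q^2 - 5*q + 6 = (q - 1)*(q^2 - q - 6) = (q - 1)*(q + 2)*(q - 3)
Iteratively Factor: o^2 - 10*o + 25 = (o - 5)*(o - 5)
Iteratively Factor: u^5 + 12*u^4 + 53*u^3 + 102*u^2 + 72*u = (u + 4)*(u^4 + 8*u^3 + 21*u^2 + 18*u) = (u + 2)*(u + 4)*(u^3 + 6*u^2 + 9*u) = u*(u + 2)*(u + 4)*(u^2 + 6*u + 9) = u*(u + 2)*(u + 3)*(u + 4)*(u + 3)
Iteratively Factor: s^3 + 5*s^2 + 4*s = (s + 4)*(s^2 + s) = s*(s + 4)*(s + 1)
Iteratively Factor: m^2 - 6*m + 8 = (m - 2)*(m - 4)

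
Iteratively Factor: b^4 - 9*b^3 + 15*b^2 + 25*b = (b - 5)*(b^3 - 4*b^2 - 5*b) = (b - 5)*(b + 1)*(b^2 - 5*b) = (b - 5)^2*(b + 1)*(b)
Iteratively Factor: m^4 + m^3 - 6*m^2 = (m)*(m^3 + m^2 - 6*m) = m*(m - 2)*(m^2 + 3*m) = m^2*(m - 2)*(m + 3)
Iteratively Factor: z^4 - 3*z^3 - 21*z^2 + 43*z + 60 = (z + 1)*(z^3 - 4*z^2 - 17*z + 60) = (z + 1)*(z + 4)*(z^2 - 8*z + 15) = (z - 5)*(z + 1)*(z + 4)*(z - 3)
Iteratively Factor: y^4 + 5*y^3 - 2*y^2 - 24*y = (y - 2)*(y^3 + 7*y^2 + 12*y) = (y - 2)*(y + 3)*(y^2 + 4*y) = (y - 2)*(y + 3)*(y + 4)*(y)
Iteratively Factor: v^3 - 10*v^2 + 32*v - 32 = (v - 4)*(v^2 - 6*v + 8) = (v - 4)*(v - 2)*(v - 4)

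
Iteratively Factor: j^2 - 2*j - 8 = (j + 2)*(j - 4)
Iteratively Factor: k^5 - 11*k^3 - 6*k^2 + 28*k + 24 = (k - 3)*(k^4 + 3*k^3 - 2*k^2 - 12*k - 8) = (k - 3)*(k - 2)*(k^3 + 5*k^2 + 8*k + 4) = (k - 3)*(k - 2)*(k + 1)*(k^2 + 4*k + 4) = (k - 3)*(k - 2)*(k + 1)*(k + 2)*(k + 2)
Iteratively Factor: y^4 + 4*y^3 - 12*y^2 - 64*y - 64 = (y - 4)*(y^3 + 8*y^2 + 20*y + 16) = (y - 4)*(y + 4)*(y^2 + 4*y + 4) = (y - 4)*(y + 2)*(y + 4)*(y + 2)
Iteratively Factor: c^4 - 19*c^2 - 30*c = (c + 2)*(c^3 - 2*c^2 - 15*c) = (c + 2)*(c + 3)*(c^2 - 5*c) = c*(c + 2)*(c + 3)*(c - 5)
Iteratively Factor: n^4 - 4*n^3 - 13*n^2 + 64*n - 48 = (n - 4)*(n^3 - 13*n + 12) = (n - 4)*(n - 3)*(n^2 + 3*n - 4) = (n - 4)*(n - 3)*(n - 1)*(n + 4)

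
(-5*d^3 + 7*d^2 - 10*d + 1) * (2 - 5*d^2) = 25*d^5 - 35*d^4 + 40*d^3 + 9*d^2 - 20*d + 2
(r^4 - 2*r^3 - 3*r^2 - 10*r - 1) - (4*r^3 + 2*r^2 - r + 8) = r^4 - 6*r^3 - 5*r^2 - 9*r - 9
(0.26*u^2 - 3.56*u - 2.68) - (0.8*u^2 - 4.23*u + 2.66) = -0.54*u^2 + 0.67*u - 5.34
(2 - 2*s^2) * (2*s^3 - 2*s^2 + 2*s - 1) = -4*s^5 + 4*s^4 - 2*s^2 + 4*s - 2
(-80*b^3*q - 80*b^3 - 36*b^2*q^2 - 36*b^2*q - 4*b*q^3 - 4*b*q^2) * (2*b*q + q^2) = -160*b^4*q^2 - 160*b^4*q - 152*b^3*q^3 - 152*b^3*q^2 - 44*b^2*q^4 - 44*b^2*q^3 - 4*b*q^5 - 4*b*q^4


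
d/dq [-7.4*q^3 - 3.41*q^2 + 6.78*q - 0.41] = -22.2*q^2 - 6.82*q + 6.78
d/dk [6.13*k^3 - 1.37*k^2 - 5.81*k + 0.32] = 18.39*k^2 - 2.74*k - 5.81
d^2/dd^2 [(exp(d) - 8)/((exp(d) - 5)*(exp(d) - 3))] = (exp(4*d) - 24*exp(3*d) + 102*exp(2*d) + 88*exp(d) - 735)*exp(d)/(exp(6*d) - 24*exp(5*d) + 237*exp(4*d) - 1232*exp(3*d) + 3555*exp(2*d) - 5400*exp(d) + 3375)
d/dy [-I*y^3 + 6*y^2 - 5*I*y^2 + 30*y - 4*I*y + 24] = -3*I*y^2 + y*(12 - 10*I) + 30 - 4*I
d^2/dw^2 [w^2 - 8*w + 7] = 2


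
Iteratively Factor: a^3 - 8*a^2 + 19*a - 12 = (a - 3)*(a^2 - 5*a + 4) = (a - 3)*(a - 1)*(a - 4)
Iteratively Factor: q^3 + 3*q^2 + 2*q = (q)*(q^2 + 3*q + 2) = q*(q + 1)*(q + 2)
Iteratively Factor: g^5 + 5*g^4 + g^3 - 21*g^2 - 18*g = (g)*(g^4 + 5*g^3 + g^2 - 21*g - 18) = g*(g - 2)*(g^3 + 7*g^2 + 15*g + 9) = g*(g - 2)*(g + 3)*(g^2 + 4*g + 3) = g*(g - 2)*(g + 3)^2*(g + 1)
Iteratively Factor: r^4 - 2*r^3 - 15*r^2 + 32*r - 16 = (r + 4)*(r^3 - 6*r^2 + 9*r - 4) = (r - 1)*(r + 4)*(r^2 - 5*r + 4) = (r - 1)^2*(r + 4)*(r - 4)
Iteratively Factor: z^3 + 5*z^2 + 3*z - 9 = (z - 1)*(z^2 + 6*z + 9) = (z - 1)*(z + 3)*(z + 3)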